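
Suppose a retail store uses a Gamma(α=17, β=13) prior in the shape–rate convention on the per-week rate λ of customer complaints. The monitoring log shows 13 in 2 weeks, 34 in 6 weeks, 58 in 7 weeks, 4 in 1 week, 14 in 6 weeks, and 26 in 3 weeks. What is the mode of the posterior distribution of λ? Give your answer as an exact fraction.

165/38

Total count: 13 + 34 + 58 + 4 + 14 + 26 = 149.
Total exposure: 2 + 6 + 7 + 1 + 6 + 3 = 25 weeks.
The Gamma prior is conjugate for the Poisson rate, so λ | data ~ Gamma(17+149, 13+25) = Gamma(166, 38).
Posterior mode = (α'−1)/β' = 165/38.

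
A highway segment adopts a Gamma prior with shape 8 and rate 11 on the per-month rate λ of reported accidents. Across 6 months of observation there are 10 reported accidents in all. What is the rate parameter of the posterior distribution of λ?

17

Total count 10 over total exposure 6 months.
Gamma(α, β) with Poisson data over total exposure Σt gives posterior Gamma(α+Σx, β+Σt) = Gamma(18, 17).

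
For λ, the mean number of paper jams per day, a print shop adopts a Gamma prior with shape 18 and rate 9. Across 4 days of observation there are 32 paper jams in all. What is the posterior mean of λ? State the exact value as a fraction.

Total count 32 over total exposure 4 days.
The Gamma prior is conjugate for the Poisson rate, so λ | data ~ Gamma(18+32, 9+4) = Gamma(50, 13).
Posterior mean = α'/β' = 50/13.

50/13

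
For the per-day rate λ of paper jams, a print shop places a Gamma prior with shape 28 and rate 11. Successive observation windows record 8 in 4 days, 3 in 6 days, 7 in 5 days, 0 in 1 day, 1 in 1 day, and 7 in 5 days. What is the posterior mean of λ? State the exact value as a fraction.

Total count: 8 + 3 + 7 + 0 + 1 + 7 = 26.
Total exposure: 4 + 6 + 5 + 1 + 1 + 5 = 22 days.
The Gamma prior is conjugate for the Poisson rate, so λ | data ~ Gamma(28+26, 11+22) = Gamma(54, 33).
Posterior mean = α'/β' = 54/33 = 18/11.

18/11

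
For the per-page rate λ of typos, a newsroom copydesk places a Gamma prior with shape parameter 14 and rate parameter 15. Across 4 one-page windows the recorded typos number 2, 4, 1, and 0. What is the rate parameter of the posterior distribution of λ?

19

Total count: 2 + 4 + 1 + 0 = 7.
Total exposure: 4 pages.
Posterior: α' = 14 + 7 = 21, β' = 15 + 4 = 19.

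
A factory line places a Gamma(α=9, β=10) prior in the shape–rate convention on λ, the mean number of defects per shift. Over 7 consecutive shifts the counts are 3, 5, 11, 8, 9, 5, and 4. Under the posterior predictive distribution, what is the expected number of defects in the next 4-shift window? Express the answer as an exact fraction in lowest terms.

216/17

Total count: 3 + 5 + 11 + 8 + 9 + 5 + 4 = 45.
Total exposure: 7 shifts.
The Gamma prior is conjugate for the Poisson rate, so λ | data ~ Gamma(9+45, 10+7) = Gamma(54, 17).
Predictive mean over a 4-shift window = T·E[λ|data] = 4·54/17 = 216/17.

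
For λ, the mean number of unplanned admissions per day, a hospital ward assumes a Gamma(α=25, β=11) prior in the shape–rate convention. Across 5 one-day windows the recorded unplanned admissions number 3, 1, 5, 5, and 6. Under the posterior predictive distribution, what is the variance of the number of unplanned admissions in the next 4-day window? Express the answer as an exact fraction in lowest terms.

225/16

Total count: 3 + 1 + 5 + 5 + 6 = 20.
Total exposure: 5 days.
By Gamma–Poisson conjugacy, the posterior is Gamma(α + Σx, β + Σt) = Gamma(25 + 20, 11 + 5) = Gamma(45, 16).
The posterior predictive for a window of length T is Negative Binomial with variance T·α'·(β'+T)/β'² = 4·45·20/256 = 225/16.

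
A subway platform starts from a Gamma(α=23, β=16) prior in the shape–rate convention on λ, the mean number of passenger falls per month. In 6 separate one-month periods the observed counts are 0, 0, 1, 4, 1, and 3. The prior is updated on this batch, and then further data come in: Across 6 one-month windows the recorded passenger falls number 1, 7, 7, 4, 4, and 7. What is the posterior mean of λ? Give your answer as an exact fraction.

Total count: 0 + 0 + 1 + 4 + 1 + 3 = 9.
Total exposure: 6 months.
After the first batch: Gamma(23 + 9, 16 + 6) = Gamma(32, 22).
Total count: 1 + 7 + 7 + 4 + 4 + 7 = 30.
Total exposure: 6 months.
After the second batch: Gamma(32 + 30, 22 + 6) = Gamma(62, 28).
Posterior mean = α'/β' = 62/28 = 31/14.

31/14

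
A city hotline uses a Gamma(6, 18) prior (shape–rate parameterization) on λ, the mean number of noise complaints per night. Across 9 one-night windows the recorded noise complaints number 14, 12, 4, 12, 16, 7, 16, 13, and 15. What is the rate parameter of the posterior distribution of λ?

27

Total count: 14 + 12 + 4 + 12 + 16 + 7 + 16 + 13 + 15 = 109.
Total exposure: 9 nights.
Conjugate update: add total count to the shape and total exposure to the rate, giving Gamma(115, 27).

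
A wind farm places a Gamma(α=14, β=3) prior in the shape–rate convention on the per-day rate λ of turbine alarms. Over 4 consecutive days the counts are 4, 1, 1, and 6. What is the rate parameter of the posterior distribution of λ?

Total count: 4 + 1 + 1 + 6 = 12.
Total exposure: 4 days.
By Gamma–Poisson conjugacy, the posterior is Gamma(α + Σx, β + Σt) = Gamma(14 + 12, 3 + 4) = Gamma(26, 7).

7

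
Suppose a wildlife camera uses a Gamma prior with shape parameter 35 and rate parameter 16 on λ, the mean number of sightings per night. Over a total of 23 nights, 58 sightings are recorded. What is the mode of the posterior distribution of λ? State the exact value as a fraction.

Total count 58 over total exposure 23 nights.
Gamma(α, β) with Poisson data over total exposure Σt gives posterior Gamma(α+Σx, β+Σt) = Gamma(93, 39).
Posterior mode = (α'−1)/β' = 92/39.

92/39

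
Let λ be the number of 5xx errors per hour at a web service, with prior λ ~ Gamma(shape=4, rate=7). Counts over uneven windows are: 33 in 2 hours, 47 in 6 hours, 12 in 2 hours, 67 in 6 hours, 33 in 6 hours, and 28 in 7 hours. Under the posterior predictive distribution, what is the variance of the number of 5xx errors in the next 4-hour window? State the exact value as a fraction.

2240/81

Total count: 33 + 47 + 12 + 67 + 33 + 28 = 220.
Total exposure: 2 + 6 + 2 + 6 + 6 + 7 = 29 hours.
Conjugate update: add total count to the shape and total exposure to the rate, giving Gamma(224, 36).
The posterior predictive for a window of length T is Negative Binomial with variance T·α'·(β'+T)/β'² = 4·224·40/1296 = 2240/81.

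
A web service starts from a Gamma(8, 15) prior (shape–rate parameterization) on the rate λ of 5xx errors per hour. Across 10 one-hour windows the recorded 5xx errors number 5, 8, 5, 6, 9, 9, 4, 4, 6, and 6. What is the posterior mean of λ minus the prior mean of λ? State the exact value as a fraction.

34/15

Total count: 5 + 8 + 5 + 6 + 9 + 9 + 4 + 4 + 6 + 6 = 62.
Total exposure: 10 hours.
Conjugate update: add total count to the shape and total exposure to the rate, giving Gamma(70, 25).
Posterior mean = 70/25 = 14/5; prior mean = 8/15 = 8/15. Difference = 14/5 − 8/15 = 34/15.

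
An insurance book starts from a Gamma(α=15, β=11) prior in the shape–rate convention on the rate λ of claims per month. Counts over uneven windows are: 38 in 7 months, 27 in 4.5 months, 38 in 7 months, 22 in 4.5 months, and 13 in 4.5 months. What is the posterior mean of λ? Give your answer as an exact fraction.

Total count: 38 + 27 + 38 + 22 + 13 = 138.
Total exposure: 7 + 4.5 + 7 + 4.5 + 4.5 = 27.5 months.
Posterior: α' = 15 + 138 = 153, β' = 11 + 27.5 = 77/2.
Posterior mean = α'/β' = 153/(77/2) = 306/77.

306/77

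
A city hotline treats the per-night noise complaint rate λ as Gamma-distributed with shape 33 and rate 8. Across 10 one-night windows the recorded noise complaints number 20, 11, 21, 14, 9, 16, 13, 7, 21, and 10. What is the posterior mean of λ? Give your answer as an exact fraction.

175/18

Total count: 20 + 11 + 21 + 14 + 9 + 16 + 13 + 7 + 21 + 10 = 142.
Total exposure: 10 nights.
Conjugate update: add total count to the shape and total exposure to the rate, giving Gamma(175, 18).
Posterior mean = α'/β' = 175/18.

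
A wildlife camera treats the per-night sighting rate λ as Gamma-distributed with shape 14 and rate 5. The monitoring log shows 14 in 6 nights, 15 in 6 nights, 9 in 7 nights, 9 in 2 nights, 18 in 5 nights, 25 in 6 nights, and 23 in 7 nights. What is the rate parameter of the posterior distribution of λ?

44

Total count: 14 + 15 + 9 + 9 + 18 + 25 + 23 = 113.
Total exposure: 6 + 6 + 7 + 2 + 5 + 6 + 7 = 39 nights.
Gamma(α, β) with Poisson data over total exposure Σt gives posterior Gamma(α+Σx, β+Σt) = Gamma(127, 44).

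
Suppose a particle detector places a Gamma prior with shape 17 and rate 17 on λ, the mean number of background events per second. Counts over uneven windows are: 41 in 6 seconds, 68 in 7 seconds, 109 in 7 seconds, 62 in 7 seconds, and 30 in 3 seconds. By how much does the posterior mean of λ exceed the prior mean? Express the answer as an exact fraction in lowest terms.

Total count: 41 + 68 + 109 + 62 + 30 = 310.
Total exposure: 6 + 7 + 7 + 7 + 3 = 30 seconds.
Conjugate update: add total count to the shape and total exposure to the rate, giving Gamma(327, 47).
Posterior mean = 327/47 = 327/47; prior mean = 17/17 = 1. Difference = 327/47 − 1 = 280/47.

280/47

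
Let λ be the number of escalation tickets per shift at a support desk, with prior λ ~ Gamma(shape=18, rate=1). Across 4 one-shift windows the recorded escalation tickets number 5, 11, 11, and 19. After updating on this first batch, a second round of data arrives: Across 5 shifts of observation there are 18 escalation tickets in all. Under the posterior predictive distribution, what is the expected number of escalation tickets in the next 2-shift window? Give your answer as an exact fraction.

82/5

Total count: 5 + 11 + 11 + 19 = 46.
Total exposure: 4 shifts.
After the first batch: Gamma(18 + 46, 1 + 4) = Gamma(64, 5).
Total count 18 over total exposure 5 shifts.
After the second batch: Gamma(64 + 18, 5 + 5) = Gamma(82, 10).
Predictive mean over a 2-shift window = T·E[λ|data] = 2·82/10 = 82/5.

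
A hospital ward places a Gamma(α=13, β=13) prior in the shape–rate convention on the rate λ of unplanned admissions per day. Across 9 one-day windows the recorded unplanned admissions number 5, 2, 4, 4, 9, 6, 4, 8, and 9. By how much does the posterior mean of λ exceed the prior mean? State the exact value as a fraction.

Total count: 5 + 2 + 4 + 4 + 9 + 6 + 4 + 8 + 9 = 51.
Total exposure: 9 days.
Conjugate update: add total count to the shape and total exposure to the rate, giving Gamma(64, 22).
Posterior mean = 64/22 = 32/11; prior mean = 13/13 = 1. Difference = 32/11 − 1 = 21/11.

21/11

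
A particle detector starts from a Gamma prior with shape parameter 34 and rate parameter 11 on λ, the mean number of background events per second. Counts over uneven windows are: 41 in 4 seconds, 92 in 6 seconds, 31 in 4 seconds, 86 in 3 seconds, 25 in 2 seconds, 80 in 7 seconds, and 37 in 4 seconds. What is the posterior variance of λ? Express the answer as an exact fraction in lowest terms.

Total count: 41 + 92 + 31 + 86 + 25 + 80 + 37 = 392.
Total exposure: 4 + 6 + 4 + 3 + 2 + 7 + 4 = 30 seconds.
The Gamma prior is conjugate for the Poisson rate, so λ | data ~ Gamma(34+392, 11+30) = Gamma(426, 41).
Posterior variance = α'/β'² = 426/1681.

426/1681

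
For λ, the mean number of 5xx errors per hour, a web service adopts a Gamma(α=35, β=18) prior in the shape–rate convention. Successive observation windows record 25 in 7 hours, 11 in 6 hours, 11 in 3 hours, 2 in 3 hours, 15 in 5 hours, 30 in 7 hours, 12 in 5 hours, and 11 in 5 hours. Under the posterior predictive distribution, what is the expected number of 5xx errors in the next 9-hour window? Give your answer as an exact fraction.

Total count: 25 + 11 + 11 + 2 + 15 + 30 + 12 + 11 = 117.
Total exposure: 7 + 6 + 3 + 3 + 5 + 7 + 5 + 5 = 41 hours.
Posterior: α' = 35 + 117 = 152, β' = 18 + 41 = 59.
Predictive mean over a 9-hour window = T·E[λ|data] = 9·152/59 = 1368/59.

1368/59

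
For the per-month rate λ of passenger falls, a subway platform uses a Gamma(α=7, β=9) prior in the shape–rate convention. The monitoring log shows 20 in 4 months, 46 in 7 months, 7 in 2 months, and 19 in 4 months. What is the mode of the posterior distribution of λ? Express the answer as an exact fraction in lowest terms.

Total count: 20 + 46 + 7 + 19 = 92.
Total exposure: 4 + 7 + 2 + 4 = 17 months.
The Gamma prior is conjugate for the Poisson rate, so λ | data ~ Gamma(7+92, 9+17) = Gamma(99, 26).
Posterior mode = (α'−1)/β' = 98/26 = 49/13.

49/13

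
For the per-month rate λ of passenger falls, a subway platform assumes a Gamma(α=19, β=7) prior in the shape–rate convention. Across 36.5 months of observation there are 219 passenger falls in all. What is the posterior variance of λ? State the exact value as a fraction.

952/7569

Total count 219 over total exposure 36.5 months.
Gamma(α, β) with Poisson data over total exposure Σt gives posterior Gamma(α+Σx, β+Σt) = Gamma(238, 87/2).
Posterior variance = α'/β'² = 238/(7569/4) = 952/7569.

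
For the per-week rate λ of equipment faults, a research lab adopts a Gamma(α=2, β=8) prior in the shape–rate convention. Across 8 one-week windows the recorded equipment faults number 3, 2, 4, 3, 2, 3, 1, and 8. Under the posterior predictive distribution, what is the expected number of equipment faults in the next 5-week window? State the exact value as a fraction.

35/4

Total count: 3 + 2 + 4 + 3 + 2 + 3 + 1 + 8 = 26.
Total exposure: 8 weeks.
Conjugate update: add total count to the shape and total exposure to the rate, giving Gamma(28, 16).
Predictive mean over a 5-week window = T·E[λ|data] = 5·28/16 = 35/4.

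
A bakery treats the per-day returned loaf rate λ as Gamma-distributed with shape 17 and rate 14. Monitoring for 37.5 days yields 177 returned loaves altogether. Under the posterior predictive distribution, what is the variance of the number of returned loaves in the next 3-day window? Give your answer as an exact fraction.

126876/10609

Total count 177 over total exposure 37.5 days.
By Gamma–Poisson conjugacy, the posterior is Gamma(α + Σx, β + Σt) = Gamma(17 + 177, 14 + 37.5) = Gamma(194, 103/2).
The posterior predictive for a window of length T is Negative Binomial with variance T·α'·(β'+T)/β'² = 3·194·(109/2)/(10609/4) = 126876/10609.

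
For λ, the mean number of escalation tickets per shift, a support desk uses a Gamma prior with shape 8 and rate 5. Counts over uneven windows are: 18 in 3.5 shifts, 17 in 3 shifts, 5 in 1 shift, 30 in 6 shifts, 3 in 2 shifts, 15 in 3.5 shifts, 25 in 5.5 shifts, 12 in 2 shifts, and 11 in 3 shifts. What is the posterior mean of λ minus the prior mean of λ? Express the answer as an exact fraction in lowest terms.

296/115

Total count: 18 + 17 + 5 + 30 + 3 + 15 + 25 + 12 + 11 = 136.
Total exposure: 3.5 + 3 + 1 + 6 + 2 + 3.5 + 5.5 + 2 + 3 = 29.5 shifts.
By Gamma–Poisson conjugacy, the posterior is Gamma(α + Σx, β + Σt) = Gamma(8 + 136, 5 + 29.5) = Gamma(144, 69/2).
Posterior mean = 144/(69/2) = 96/23; prior mean = 8/5 = 8/5. Difference = 96/23 − 8/5 = 296/115.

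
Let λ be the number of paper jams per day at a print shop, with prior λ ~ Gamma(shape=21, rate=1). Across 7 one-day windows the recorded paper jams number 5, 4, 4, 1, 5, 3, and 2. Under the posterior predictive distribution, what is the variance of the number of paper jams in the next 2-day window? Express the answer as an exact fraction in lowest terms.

225/16

Total count: 5 + 4 + 4 + 1 + 5 + 3 + 2 = 24.
Total exposure: 7 days.
The Gamma prior is conjugate for the Poisson rate, so λ | data ~ Gamma(21+24, 1+7) = Gamma(45, 8).
The posterior predictive for a window of length T is Negative Binomial with variance T·α'·(β'+T)/β'² = 2·45·10/64 = 225/16.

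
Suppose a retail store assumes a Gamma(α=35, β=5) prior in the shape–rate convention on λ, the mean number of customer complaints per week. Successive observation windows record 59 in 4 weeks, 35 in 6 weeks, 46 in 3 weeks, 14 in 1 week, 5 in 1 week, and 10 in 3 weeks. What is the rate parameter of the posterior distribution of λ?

Total count: 59 + 35 + 46 + 14 + 5 + 10 = 169.
Total exposure: 4 + 6 + 3 + 1 + 1 + 3 = 18 weeks.
Gamma(α, β) with Poisson data over total exposure Σt gives posterior Gamma(α+Σx, β+Σt) = Gamma(204, 23).

23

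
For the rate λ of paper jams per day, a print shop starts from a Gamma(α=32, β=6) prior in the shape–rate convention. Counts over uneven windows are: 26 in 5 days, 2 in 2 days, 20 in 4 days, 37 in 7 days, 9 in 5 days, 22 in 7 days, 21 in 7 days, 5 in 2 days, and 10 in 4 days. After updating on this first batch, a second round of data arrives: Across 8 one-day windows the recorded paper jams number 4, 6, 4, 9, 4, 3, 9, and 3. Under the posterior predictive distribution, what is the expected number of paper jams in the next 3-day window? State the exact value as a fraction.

226/19

Total count: 26 + 2 + 20 + 37 + 9 + 22 + 21 + 5 + 10 = 152.
Total exposure: 5 + 2 + 4 + 7 + 5 + 7 + 7 + 2 + 4 = 43 days.
After the first batch: Gamma(32 + 152, 6 + 43) = Gamma(184, 49).
Total count: 4 + 6 + 4 + 9 + 4 + 3 + 9 + 3 = 42.
Total exposure: 8 days.
After the second batch: Gamma(184 + 42, 49 + 8) = Gamma(226, 57).
Predictive mean over a 3-day window = T·E[λ|data] = 3·226/57 = 226/19.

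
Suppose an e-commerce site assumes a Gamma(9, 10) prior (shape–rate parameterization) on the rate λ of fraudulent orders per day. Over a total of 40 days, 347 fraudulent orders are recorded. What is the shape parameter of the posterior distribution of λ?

356

Total count 347 over total exposure 40 days.
Gamma(α, β) with Poisson data over total exposure Σt gives posterior Gamma(α+Σx, β+Σt) = Gamma(356, 50).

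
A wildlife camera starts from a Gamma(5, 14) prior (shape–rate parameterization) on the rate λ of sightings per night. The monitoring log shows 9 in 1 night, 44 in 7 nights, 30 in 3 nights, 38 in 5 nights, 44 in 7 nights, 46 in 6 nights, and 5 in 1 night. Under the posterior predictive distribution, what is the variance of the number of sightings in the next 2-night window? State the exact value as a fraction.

Total count: 9 + 44 + 30 + 38 + 44 + 46 + 5 = 216.
Total exposure: 1 + 7 + 3 + 5 + 7 + 6 + 1 = 30 nights.
The Gamma prior is conjugate for the Poisson rate, so λ | data ~ Gamma(5+216, 14+30) = Gamma(221, 44).
The posterior predictive for a window of length T is Negative Binomial with variance T·α'·(β'+T)/β'² = 2·221·46/1936 = 5083/484.

5083/484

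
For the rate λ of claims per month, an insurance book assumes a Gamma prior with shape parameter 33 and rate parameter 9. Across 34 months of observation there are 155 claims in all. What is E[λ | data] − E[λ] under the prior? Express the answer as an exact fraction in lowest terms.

91/129

Total count 155 over total exposure 34 months.
Gamma(α, β) with Poisson data over total exposure Σt gives posterior Gamma(α+Σx, β+Σt) = Gamma(188, 43).
Posterior mean = 188/43 = 188/43; prior mean = 33/9 = 11/3. Difference = 188/43 − 11/3 = 91/129.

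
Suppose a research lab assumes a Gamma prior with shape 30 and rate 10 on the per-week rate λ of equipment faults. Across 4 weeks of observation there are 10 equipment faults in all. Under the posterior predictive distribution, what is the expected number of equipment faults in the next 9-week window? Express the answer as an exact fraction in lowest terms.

Total count 10 over total exposure 4 weeks.
By Gamma–Poisson conjugacy, the posterior is Gamma(α + Σx, β + Σt) = Gamma(30 + 10, 10 + 4) = Gamma(40, 14).
Predictive mean over a 9-week window = T·E[λ|data] = 9·40/14 = 180/7.

180/7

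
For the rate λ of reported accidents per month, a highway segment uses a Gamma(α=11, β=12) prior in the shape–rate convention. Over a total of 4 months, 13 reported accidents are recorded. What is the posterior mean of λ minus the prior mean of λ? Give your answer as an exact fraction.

Total count 13 over total exposure 4 months.
Gamma(α, β) with Poisson data over total exposure Σt gives posterior Gamma(α+Σx, β+Σt) = Gamma(24, 16).
Posterior mean = 24/16 = 3/2; prior mean = 11/12 = 11/12. Difference = 3/2 − 11/12 = 7/12.

7/12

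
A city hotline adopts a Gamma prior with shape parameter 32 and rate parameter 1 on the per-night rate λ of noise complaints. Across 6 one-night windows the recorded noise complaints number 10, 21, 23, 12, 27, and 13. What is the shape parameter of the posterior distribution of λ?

138

Total count: 10 + 21 + 23 + 12 + 27 + 13 = 106.
Total exposure: 6 nights.
Gamma(α, β) with Poisson data over total exposure Σt gives posterior Gamma(α+Σx, β+Σt) = Gamma(138, 7).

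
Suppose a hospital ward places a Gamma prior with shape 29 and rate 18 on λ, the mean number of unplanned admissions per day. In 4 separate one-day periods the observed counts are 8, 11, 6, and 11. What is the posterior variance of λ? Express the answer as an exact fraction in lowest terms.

65/484

Total count: 8 + 11 + 6 + 11 = 36.
Total exposure: 4 days.
By Gamma–Poisson conjugacy, the posterior is Gamma(α + Σx, β + Σt) = Gamma(29 + 36, 18 + 4) = Gamma(65, 22).
Posterior variance = α'/β'² = 65/484.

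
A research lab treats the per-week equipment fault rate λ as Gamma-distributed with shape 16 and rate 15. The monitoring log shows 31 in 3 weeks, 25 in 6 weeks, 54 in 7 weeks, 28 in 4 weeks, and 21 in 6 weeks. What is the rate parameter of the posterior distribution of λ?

Total count: 31 + 25 + 54 + 28 + 21 = 159.
Total exposure: 3 + 6 + 7 + 4 + 6 = 26 weeks.
The Gamma prior is conjugate for the Poisson rate, so λ | data ~ Gamma(16+159, 15+26) = Gamma(175, 41).

41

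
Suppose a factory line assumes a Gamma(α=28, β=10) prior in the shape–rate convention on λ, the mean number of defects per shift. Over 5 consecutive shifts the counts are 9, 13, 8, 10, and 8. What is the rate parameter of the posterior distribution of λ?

Total count: 9 + 13 + 8 + 10 + 8 = 48.
Total exposure: 5 shifts.
The Gamma prior is conjugate for the Poisson rate, so λ | data ~ Gamma(28+48, 10+5) = Gamma(76, 15).

15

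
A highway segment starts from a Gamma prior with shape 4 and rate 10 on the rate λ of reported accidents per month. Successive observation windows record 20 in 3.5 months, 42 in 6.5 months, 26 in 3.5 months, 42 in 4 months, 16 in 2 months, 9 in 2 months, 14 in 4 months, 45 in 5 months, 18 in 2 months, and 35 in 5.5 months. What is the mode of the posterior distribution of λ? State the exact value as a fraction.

Total count: 20 + 42 + 26 + 42 + 16 + 9 + 14 + 45 + 18 + 35 = 267.
Total exposure: 3.5 + 6.5 + 3.5 + 4 + 2 + 2 + 4 + 5 + 2 + 5.5 = 38 months.
Posterior: α' = 4 + 267 = 271, β' = 10 + 38 = 48.
Posterior mode = (α'−1)/β' = 270/48 = 45/8.

45/8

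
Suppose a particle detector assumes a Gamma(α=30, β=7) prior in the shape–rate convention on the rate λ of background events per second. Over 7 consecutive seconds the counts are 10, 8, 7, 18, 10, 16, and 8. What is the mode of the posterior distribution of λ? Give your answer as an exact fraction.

Total count: 10 + 8 + 7 + 18 + 10 + 16 + 8 = 77.
Total exposure: 7 seconds.
Posterior: α' = 30 + 77 = 107, β' = 7 + 7 = 14.
Posterior mode = (α'−1)/β' = 106/14 = 53/7.

53/7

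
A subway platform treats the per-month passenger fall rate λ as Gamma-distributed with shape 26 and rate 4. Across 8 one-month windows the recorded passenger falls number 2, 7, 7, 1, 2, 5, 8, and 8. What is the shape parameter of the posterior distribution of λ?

66

Total count: 2 + 7 + 7 + 1 + 2 + 5 + 8 + 8 = 40.
Total exposure: 8 months.
Gamma(α, β) with Poisson data over total exposure Σt gives posterior Gamma(α+Σx, β+Σt) = Gamma(66, 12).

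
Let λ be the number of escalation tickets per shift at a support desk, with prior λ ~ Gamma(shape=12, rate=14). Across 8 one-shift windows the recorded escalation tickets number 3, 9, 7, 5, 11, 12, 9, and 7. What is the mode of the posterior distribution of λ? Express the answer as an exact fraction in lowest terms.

Total count: 3 + 9 + 7 + 5 + 11 + 12 + 9 + 7 = 63.
Total exposure: 8 shifts.
Conjugate update: add total count to the shape and total exposure to the rate, giving Gamma(75, 22).
Posterior mode = (α'−1)/β' = 74/22 = 37/11.

37/11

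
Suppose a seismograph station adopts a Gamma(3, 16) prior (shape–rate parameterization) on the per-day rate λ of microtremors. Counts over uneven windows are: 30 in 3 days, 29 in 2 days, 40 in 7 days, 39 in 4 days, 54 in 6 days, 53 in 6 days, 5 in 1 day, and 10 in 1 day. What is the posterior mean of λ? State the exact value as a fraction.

263/46

Total count: 30 + 29 + 40 + 39 + 54 + 53 + 5 + 10 = 260.
Total exposure: 3 + 2 + 7 + 4 + 6 + 6 + 1 + 1 = 30 days.
Posterior: α' = 3 + 260 = 263, β' = 16 + 30 = 46.
Posterior mean = α'/β' = 263/46.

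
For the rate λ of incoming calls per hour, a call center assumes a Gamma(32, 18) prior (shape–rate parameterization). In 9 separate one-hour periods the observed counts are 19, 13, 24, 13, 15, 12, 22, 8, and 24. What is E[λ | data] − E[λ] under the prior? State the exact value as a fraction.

Total count: 19 + 13 + 24 + 13 + 15 + 12 + 22 + 8 + 24 = 150.
Total exposure: 9 hours.
Conjugate update: add total count to the shape and total exposure to the rate, giving Gamma(182, 27).
Posterior mean = 182/27 = 182/27; prior mean = 32/18 = 16/9. Difference = 182/27 − 16/9 = 134/27.

134/27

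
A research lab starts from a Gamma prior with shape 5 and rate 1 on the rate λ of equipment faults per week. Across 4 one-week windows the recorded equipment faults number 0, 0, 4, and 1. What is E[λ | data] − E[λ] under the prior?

-3

Total count: 0 + 0 + 4 + 1 = 5.
Total exposure: 4 weeks.
Gamma(α, β) with Poisson data over total exposure Σt gives posterior Gamma(α+Σx, β+Σt) = Gamma(10, 5).
Posterior mean = 10/5 = 2; prior mean = 5/1 = 5. Difference = 2 − 5 = -3.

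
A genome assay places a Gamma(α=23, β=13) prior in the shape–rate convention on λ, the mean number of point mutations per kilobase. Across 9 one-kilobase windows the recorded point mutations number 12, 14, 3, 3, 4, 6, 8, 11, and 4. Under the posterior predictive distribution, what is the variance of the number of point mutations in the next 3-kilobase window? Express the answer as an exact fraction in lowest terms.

150/11

Total count: 12 + 14 + 3 + 3 + 4 + 6 + 8 + 11 + 4 = 65.
Total exposure: 9 kilobases.
Conjugate update: add total count to the shape and total exposure to the rate, giving Gamma(88, 22).
The posterior predictive for a window of length T is Negative Binomial with variance T·α'·(β'+T)/β'² = 3·88·25/484 = 150/11.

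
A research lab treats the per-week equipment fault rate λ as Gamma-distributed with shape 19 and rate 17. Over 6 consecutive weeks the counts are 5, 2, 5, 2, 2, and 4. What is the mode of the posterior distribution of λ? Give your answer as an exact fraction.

38/23

Total count: 5 + 2 + 5 + 2 + 2 + 4 = 20.
Total exposure: 6 weeks.
Gamma(α, β) with Poisson data over total exposure Σt gives posterior Gamma(α+Σx, β+Σt) = Gamma(39, 23).
Posterior mode = (α'−1)/β' = 38/23.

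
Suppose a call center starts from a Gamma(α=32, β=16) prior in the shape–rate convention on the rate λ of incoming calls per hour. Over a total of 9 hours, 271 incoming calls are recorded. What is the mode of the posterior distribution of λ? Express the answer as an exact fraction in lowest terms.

Total count 271 over total exposure 9 hours.
Conjugate update: add total count to the shape and total exposure to the rate, giving Gamma(303, 25).
Posterior mode = (α'−1)/β' = 302/25.

302/25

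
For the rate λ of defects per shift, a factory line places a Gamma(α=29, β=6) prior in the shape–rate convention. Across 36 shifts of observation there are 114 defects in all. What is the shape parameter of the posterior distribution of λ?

Total count 114 over total exposure 36 shifts.
By Gamma–Poisson conjugacy, the posterior is Gamma(α + Σx, β + Σt) = Gamma(29 + 114, 6 + 36) = Gamma(143, 42).

143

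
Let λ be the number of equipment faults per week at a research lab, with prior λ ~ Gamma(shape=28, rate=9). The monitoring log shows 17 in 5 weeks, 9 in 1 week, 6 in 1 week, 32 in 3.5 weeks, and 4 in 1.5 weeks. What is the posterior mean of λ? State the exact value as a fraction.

32/7

Total count: 17 + 9 + 6 + 32 + 4 = 68.
Total exposure: 5 + 1 + 1 + 3.5 + 1.5 = 12 weeks.
Posterior: α' = 28 + 68 = 96, β' = 9 + 12 = 21.
Posterior mean = α'/β' = 96/21 = 32/7.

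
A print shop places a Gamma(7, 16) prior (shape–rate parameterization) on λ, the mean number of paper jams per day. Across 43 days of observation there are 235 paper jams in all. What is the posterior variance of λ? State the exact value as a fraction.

Total count 235 over total exposure 43 days.
By Gamma–Poisson conjugacy, the posterior is Gamma(α + Σx, β + Σt) = Gamma(7 + 235, 16 + 43) = Gamma(242, 59).
Posterior variance = α'/β'² = 242/3481.

242/3481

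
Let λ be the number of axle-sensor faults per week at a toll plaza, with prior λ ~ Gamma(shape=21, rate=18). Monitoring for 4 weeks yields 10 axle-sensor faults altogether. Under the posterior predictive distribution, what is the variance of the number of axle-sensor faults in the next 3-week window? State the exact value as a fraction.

Total count 10 over total exposure 4 weeks.
Conjugate update: add total count to the shape and total exposure to the rate, giving Gamma(31, 22).
The posterior predictive for a window of length T is Negative Binomial with variance T·α'·(β'+T)/β'² = 3·31·25/484 = 2325/484.

2325/484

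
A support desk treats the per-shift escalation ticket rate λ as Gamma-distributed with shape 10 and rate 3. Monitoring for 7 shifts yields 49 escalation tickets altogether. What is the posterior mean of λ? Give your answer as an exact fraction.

Total count 49 over total exposure 7 shifts.
The Gamma prior is conjugate for the Poisson rate, so λ | data ~ Gamma(10+49, 3+7) = Gamma(59, 10).
Posterior mean = α'/β' = 59/10.

59/10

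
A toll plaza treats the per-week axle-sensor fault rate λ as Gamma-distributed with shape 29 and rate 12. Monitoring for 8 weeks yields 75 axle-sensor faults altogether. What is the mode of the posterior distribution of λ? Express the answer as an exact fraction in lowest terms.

Total count 75 over total exposure 8 weeks.
By Gamma–Poisson conjugacy, the posterior is Gamma(α + Σx, β + Σt) = Gamma(29 + 75, 12 + 8) = Gamma(104, 20).
Posterior mode = (α'−1)/β' = 103/20.

103/20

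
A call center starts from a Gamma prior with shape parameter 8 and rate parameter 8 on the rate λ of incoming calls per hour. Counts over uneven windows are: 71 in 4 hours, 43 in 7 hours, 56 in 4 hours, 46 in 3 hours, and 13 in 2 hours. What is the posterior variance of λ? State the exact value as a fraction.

237/784

Total count: 71 + 43 + 56 + 46 + 13 = 229.
Total exposure: 4 + 7 + 4 + 3 + 2 = 20 hours.
Posterior: α' = 8 + 229 = 237, β' = 8 + 20 = 28.
Posterior variance = α'/β'² = 237/784.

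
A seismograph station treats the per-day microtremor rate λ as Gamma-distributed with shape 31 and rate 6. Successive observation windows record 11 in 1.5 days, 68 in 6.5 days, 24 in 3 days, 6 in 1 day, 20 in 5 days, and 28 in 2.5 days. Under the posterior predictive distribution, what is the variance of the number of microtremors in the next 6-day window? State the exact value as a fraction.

Total count: 11 + 68 + 24 + 6 + 20 + 28 = 157.
Total exposure: 1.5 + 6.5 + 3 + 1 + 5 + 2.5 = 19.5 days.
Posterior: α' = 31 + 157 = 188, β' = 6 + 19.5 = 51/2.
The posterior predictive for a window of length T is Negative Binomial with variance T·α'·(β'+T)/β'² = 6·188·(63/2)/(2601/4) = 15792/289.

15792/289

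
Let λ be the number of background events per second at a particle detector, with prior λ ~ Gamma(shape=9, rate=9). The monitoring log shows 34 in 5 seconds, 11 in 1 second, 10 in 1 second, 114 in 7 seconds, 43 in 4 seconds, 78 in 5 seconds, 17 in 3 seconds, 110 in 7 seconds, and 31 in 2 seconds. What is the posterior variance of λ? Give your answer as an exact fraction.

Total count: 34 + 11 + 10 + 114 + 43 + 78 + 17 + 110 + 31 = 448.
Total exposure: 5 + 1 + 1 + 7 + 4 + 5 + 3 + 7 + 2 = 35 seconds.
Gamma(α, β) with Poisson data over total exposure Σt gives posterior Gamma(α+Σx, β+Σt) = Gamma(457, 44).
Posterior variance = α'/β'² = 457/1936.

457/1936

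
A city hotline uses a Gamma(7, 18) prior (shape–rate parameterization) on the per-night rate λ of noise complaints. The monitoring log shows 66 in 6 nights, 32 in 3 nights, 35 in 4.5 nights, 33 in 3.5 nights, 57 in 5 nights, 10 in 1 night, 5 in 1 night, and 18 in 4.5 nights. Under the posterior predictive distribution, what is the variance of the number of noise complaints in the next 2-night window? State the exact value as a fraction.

102044/8649

Total count: 66 + 32 + 35 + 33 + 57 + 10 + 5 + 18 = 256.
Total exposure: 6 + 3 + 4.5 + 3.5 + 5 + 1 + 1 + 4.5 = 28.5 nights.
Gamma(α, β) with Poisson data over total exposure Σt gives posterior Gamma(α+Σx, β+Σt) = Gamma(263, 93/2).
The posterior predictive for a window of length T is Negative Binomial with variance T·α'·(β'+T)/β'² = 2·263·(97/2)/(8649/4) = 102044/8649.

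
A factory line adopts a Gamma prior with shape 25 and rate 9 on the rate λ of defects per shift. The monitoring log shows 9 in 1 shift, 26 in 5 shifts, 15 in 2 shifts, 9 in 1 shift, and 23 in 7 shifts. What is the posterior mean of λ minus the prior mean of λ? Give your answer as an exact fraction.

338/225

Total count: 9 + 26 + 15 + 9 + 23 = 82.
Total exposure: 1 + 5 + 2 + 1 + 7 = 16 shifts.
Conjugate update: add total count to the shape and total exposure to the rate, giving Gamma(107, 25).
Posterior mean = 107/25 = 107/25; prior mean = 25/9 = 25/9. Difference = 107/25 − 25/9 = 338/225.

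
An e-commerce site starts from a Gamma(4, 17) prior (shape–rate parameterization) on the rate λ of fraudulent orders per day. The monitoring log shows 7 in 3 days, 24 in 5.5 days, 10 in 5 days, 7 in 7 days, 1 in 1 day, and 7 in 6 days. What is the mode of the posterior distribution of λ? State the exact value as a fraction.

118/89

Total count: 7 + 24 + 10 + 7 + 1 + 7 = 56.
Total exposure: 3 + 5.5 + 5 + 7 + 1 + 6 = 27.5 days.
Conjugate update: add total count to the shape and total exposure to the rate, giving Gamma(60, 89/2).
Posterior mode = (α'−1)/β' = 59/(89/2) = 118/89.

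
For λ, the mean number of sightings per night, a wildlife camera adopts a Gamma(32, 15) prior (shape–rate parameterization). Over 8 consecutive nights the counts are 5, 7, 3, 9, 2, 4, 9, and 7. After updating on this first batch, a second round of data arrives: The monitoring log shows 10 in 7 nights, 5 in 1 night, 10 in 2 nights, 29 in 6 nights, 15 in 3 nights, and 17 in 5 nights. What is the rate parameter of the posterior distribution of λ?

47

Total count: 5 + 7 + 3 + 9 + 2 + 4 + 9 + 7 = 46.
Total exposure: 8 nights.
After the first batch: Gamma(32 + 46, 15 + 8) = Gamma(78, 23).
Total count: 10 + 5 + 10 + 29 + 15 + 17 = 86.
Total exposure: 7 + 1 + 2 + 6 + 3 + 5 = 24 nights.
After the second batch: Gamma(78 + 86, 23 + 24) = Gamma(164, 47).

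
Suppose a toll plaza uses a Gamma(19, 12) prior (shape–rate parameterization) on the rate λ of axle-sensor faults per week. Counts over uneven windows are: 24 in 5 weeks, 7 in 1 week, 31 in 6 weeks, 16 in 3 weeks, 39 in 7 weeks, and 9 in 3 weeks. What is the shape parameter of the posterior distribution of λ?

145

Total count: 24 + 7 + 31 + 16 + 39 + 9 = 126.
Total exposure: 5 + 1 + 6 + 3 + 7 + 3 = 25 weeks.
Posterior: α' = 19 + 126 = 145, β' = 12 + 25 = 37.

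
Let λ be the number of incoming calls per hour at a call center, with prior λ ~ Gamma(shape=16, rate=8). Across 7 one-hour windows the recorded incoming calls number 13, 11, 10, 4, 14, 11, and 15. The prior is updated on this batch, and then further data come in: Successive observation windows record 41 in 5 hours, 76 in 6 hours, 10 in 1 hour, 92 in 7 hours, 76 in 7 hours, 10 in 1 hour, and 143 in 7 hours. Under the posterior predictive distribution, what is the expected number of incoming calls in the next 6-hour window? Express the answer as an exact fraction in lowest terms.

Total count: 13 + 11 + 10 + 4 + 14 + 11 + 15 = 78.
Total exposure: 7 hours.
After the first batch: Gamma(16 + 78, 8 + 7) = Gamma(94, 15).
Total count: 41 + 76 + 10 + 92 + 76 + 10 + 143 = 448.
Total exposure: 5 + 6 + 1 + 7 + 7 + 1 + 7 = 34 hours.
After the second batch: Gamma(94 + 448, 15 + 34) = Gamma(542, 49).
Predictive mean over a 6-hour window = T·E[λ|data] = 6·542/49 = 3252/49.

3252/49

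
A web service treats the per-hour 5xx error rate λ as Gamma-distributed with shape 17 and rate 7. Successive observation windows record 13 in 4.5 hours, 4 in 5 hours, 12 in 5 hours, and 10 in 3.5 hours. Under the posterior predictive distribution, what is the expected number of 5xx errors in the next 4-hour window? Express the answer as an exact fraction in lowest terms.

Total count: 13 + 4 + 12 + 10 = 39.
Total exposure: 4.5 + 5 + 5 + 3.5 = 18 hours.
Conjugate update: add total count to the shape and total exposure to the rate, giving Gamma(56, 25).
Predictive mean over a 4-hour window = T·E[λ|data] = 4·56/25 = 224/25.

224/25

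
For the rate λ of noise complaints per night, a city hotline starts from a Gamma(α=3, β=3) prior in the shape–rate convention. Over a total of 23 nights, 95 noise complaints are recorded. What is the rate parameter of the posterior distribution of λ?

26

Total count 95 over total exposure 23 nights.
The Gamma prior is conjugate for the Poisson rate, so λ | data ~ Gamma(3+95, 3+23) = Gamma(98, 26).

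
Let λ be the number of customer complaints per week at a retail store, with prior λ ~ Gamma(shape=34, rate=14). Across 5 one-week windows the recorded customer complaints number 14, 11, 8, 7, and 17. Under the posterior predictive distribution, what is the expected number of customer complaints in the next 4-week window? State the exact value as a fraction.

Total count: 14 + 11 + 8 + 7 + 17 = 57.
Total exposure: 5 weeks.
Gamma(α, β) with Poisson data over total exposure Σt gives posterior Gamma(α+Σx, β+Σt) = Gamma(91, 19).
Predictive mean over a 4-week window = T·E[λ|data] = 4·91/19 = 364/19.

364/19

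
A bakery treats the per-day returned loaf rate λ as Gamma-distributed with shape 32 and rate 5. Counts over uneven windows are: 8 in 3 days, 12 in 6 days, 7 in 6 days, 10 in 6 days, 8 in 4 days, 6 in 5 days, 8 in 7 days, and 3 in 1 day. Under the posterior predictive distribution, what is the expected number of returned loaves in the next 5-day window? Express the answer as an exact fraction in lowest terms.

Total count: 8 + 12 + 7 + 10 + 8 + 6 + 8 + 3 = 62.
Total exposure: 3 + 6 + 6 + 6 + 4 + 5 + 7 + 1 = 38 days.
Posterior: α' = 32 + 62 = 94, β' = 5 + 38 = 43.
Predictive mean over a 5-day window = T·E[λ|data] = 5·94/43 = 470/43.

470/43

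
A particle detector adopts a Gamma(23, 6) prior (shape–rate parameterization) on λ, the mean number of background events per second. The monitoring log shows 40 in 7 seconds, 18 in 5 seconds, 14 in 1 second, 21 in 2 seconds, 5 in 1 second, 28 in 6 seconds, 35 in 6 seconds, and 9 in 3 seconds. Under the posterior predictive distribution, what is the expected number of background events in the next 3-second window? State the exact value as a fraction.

Total count: 40 + 18 + 14 + 21 + 5 + 28 + 35 + 9 = 170.
Total exposure: 7 + 5 + 1 + 2 + 1 + 6 + 6 + 3 = 31 seconds.
By Gamma–Poisson conjugacy, the posterior is Gamma(α + Σx, β + Σt) = Gamma(23 + 170, 6 + 31) = Gamma(193, 37).
Predictive mean over a 3-second window = T·E[λ|data] = 3·193/37 = 579/37.

579/37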